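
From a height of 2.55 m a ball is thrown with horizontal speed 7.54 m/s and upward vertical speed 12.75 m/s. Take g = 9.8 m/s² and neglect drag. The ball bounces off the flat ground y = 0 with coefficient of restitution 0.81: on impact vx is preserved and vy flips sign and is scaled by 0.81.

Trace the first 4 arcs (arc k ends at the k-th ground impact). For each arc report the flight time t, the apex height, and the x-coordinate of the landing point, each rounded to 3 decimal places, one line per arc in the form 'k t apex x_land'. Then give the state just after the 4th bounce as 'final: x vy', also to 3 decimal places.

1 2.789 10.844 21.026
2 2.410 7.115 39.198
3 1.952 4.668 53.916
4 1.581 3.063 65.838
final: 65.838 6.276

Arc 1: start y=2.550, vy=12.750 → t=2.789, apex=10.844, x_land=21.026, impact vy=-14.579
  bounce: vy ← 0.81·14.579 = 11.809
Arc 2: start y=0.000, vy=11.809 → t=2.410, apex=7.115, x_land=39.198, impact vy=-11.809
  bounce: vy ← 0.81·11.809 = 9.565
Arc 3: start y=0.000, vy=9.565 → t=1.952, apex=4.668, x_land=53.916, impact vy=-9.565
  bounce: vy ← 0.81·9.565 = 7.748
Arc 4: start y=0.000, vy=7.748 → t=1.581, apex=3.063, x_land=65.838, impact vy=-7.748
  bounce: vy ← 0.81·7.748 = 6.276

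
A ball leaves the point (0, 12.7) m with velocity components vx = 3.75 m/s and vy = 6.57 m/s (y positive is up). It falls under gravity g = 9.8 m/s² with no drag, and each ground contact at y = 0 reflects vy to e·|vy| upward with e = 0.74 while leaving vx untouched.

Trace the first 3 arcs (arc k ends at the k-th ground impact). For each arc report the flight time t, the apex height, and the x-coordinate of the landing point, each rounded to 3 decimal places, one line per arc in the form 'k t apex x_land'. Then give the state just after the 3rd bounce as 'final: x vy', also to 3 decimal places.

1 2.414 14.902 9.054
2 2.581 8.160 18.733
3 1.910 4.469 25.895
final: 25.895 6.925

Arc 1: start y=12.700, vy=6.570 → t=2.414, apex=14.902, x_land=9.054, impact vy=-17.090
  bounce: vy ← 0.74·17.090 = 12.647
Arc 2: start y=0.000, vy=12.647 → t=2.581, apex=8.160, x_land=18.733, impact vy=-12.647
  bounce: vy ← 0.74·12.647 = 9.359
Arc 3: start y=0.000, vy=9.359 → t=1.910, apex=4.469, x_land=25.895, impact vy=-9.359
  bounce: vy ← 0.74·9.359 = 6.925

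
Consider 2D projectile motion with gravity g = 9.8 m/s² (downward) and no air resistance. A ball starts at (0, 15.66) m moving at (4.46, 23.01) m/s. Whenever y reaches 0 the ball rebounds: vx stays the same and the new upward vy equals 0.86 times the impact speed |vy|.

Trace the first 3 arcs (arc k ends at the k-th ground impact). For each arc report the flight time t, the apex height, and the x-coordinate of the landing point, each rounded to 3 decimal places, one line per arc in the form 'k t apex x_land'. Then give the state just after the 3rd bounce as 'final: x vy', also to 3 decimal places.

Arc 1: start y=15.660, vy=23.010 → t=5.299, apex=42.673, x_land=23.634, impact vy=-28.921
  bounce: vy ← 0.86·28.921 = 24.872
Arc 2: start y=0.000, vy=24.872 → t=5.076, apex=31.561, x_land=46.272, impact vy=-24.872
  bounce: vy ← 0.86·24.872 = 21.390
Arc 3: start y=0.000, vy=21.390 → t=4.365, apex=23.343, x_land=65.741, impact vy=-21.390
  bounce: vy ← 0.86·21.390 = 18.395

1 5.299 42.673 23.634
2 5.076 31.561 46.272
3 4.365 23.343 65.741
final: 65.741 18.395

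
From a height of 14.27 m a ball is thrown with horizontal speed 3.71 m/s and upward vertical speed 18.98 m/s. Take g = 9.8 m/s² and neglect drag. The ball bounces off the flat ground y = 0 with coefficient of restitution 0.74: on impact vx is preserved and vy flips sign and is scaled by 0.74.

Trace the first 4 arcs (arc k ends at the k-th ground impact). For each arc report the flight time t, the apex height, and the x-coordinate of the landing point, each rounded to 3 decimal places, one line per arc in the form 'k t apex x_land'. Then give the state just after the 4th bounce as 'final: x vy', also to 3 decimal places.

1 4.518 32.650 16.762
2 3.820 17.879 30.935
3 2.827 9.791 41.424
4 2.092 5.361 49.185
final: 49.185 7.586

Arc 1: start y=14.270, vy=18.980 → t=4.518, apex=32.650, x_land=16.762, impact vy=-25.297
  bounce: vy ← 0.74·25.297 = 18.720
Arc 2: start y=0.000, vy=18.720 → t=3.820, apex=17.879, x_land=30.935, impact vy=-18.720
  bounce: vy ← 0.74·18.720 = 13.853
Arc 3: start y=0.000, vy=13.853 → t=2.827, apex=9.791, x_land=41.424, impact vy=-13.853
  bounce: vy ← 0.74·13.853 = 10.251
Arc 4: start y=0.000, vy=10.251 → t=2.092, apex=5.361, x_land=49.185, impact vy=-10.251
  bounce: vy ← 0.74·10.251 = 7.586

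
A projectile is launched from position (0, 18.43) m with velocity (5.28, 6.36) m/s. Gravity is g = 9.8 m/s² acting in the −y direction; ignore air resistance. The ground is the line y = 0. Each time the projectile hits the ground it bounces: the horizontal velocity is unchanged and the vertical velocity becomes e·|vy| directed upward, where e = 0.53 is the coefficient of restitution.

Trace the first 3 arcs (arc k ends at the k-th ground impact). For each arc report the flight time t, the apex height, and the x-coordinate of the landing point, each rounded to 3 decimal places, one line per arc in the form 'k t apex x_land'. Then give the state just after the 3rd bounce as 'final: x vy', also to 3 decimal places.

1 2.694 20.494 14.225
2 2.168 5.757 25.671
3 1.149 1.617 31.737
final: 31.737 2.984

Arc 1: start y=18.430, vy=6.360 → t=2.694, apex=20.494, x_land=14.225, impact vy=-20.042
  bounce: vy ← 0.53·20.042 = 10.622
Arc 2: start y=0.000, vy=10.622 → t=2.168, apex=5.757, x_land=25.671, impact vy=-10.622
  bounce: vy ← 0.53·10.622 = 5.630
Arc 3: start y=0.000, vy=5.630 → t=1.149, apex=1.617, x_land=31.737, impact vy=-5.630
  bounce: vy ← 0.53·5.630 = 2.984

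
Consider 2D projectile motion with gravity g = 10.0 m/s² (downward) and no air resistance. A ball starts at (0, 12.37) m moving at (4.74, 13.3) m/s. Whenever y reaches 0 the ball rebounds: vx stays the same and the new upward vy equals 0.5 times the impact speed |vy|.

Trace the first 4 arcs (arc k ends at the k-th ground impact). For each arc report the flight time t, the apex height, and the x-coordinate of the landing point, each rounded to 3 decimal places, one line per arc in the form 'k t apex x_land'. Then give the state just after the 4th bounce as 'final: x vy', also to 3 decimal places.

Arc 1: start y=12.370, vy=13.300 → t=3.390, apex=21.215, x_land=16.068, impact vy=-20.598
  bounce: vy ← 0.5·20.598 = 10.299
Arc 2: start y=0.000, vy=10.299 → t=2.060, apex=5.304, x_land=25.831, impact vy=-10.299
  bounce: vy ← 0.5·10.299 = 5.150
Arc 3: start y=0.000, vy=5.150 → t=1.030, apex=1.326, x_land=30.713, impact vy=-5.150
  bounce: vy ← 0.5·5.150 = 2.575
Arc 4: start y=0.000, vy=2.575 → t=0.515, apex=0.331, x_land=33.154, impact vy=-2.575
  bounce: vy ← 0.5·2.575 = 1.287

1 3.390 21.215 16.068
2 2.060 5.304 25.831
3 1.030 1.326 30.713
4 0.515 0.331 33.154
final: 33.154 1.287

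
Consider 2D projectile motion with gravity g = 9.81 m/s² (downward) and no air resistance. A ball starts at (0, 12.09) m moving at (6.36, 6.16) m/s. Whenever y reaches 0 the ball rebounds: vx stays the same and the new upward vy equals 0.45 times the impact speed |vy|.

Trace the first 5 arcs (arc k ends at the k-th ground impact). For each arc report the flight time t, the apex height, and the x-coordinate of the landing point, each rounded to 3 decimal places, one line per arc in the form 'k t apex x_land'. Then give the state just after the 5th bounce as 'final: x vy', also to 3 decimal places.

Arc 1: start y=12.090, vy=6.160 → t=2.319, apex=14.024, x_land=14.748, impact vy=-16.588
  bounce: vy ← 0.45·16.588 = 7.464
Arc 2: start y=0.000, vy=7.464 → t=1.522, apex=2.840, x_land=24.426, impact vy=-7.464
  bounce: vy ← 0.45·7.464 = 3.359
Arc 3: start y=0.000, vy=3.359 → t=0.685, apex=0.575, x_land=28.782, impact vy=-3.359
  bounce: vy ← 0.45·3.359 = 1.512
Arc 4: start y=0.000, vy=1.512 → t=0.308, apex=0.116, x_land=30.742, impact vy=-1.512
  bounce: vy ← 0.45·1.512 = 0.680
Arc 5: start y=0.000, vy=0.680 → t=0.139, apex=0.024, x_land=31.624, impact vy=-0.680
  bounce: vy ← 0.45·0.680 = 0.306

1 2.319 14.024 14.748
2 1.522 2.840 24.426
3 0.685 0.575 28.782
4 0.308 0.116 30.742
5 0.139 0.024 31.624
final: 31.624 0.306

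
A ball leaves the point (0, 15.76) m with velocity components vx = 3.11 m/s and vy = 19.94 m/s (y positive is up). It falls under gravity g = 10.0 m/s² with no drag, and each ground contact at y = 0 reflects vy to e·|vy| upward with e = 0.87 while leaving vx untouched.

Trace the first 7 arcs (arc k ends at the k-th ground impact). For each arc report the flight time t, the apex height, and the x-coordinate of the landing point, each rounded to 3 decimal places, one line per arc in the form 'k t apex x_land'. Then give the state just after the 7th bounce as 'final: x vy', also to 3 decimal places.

1 4.664 35.640 14.505
2 4.646 26.976 28.952
3 4.042 20.418 41.521
4 3.516 15.455 52.457
5 3.059 11.698 61.971
6 2.661 8.854 70.248
7 2.315 6.701 77.449
final: 77.449 10.072

Arc 1: start y=15.760, vy=19.940 → t=4.664, apex=35.640, x_land=14.505, impact vy=-26.698
  bounce: vy ← 0.87·26.698 = 23.228
Arc 2: start y=0.000, vy=23.228 → t=4.646, apex=26.976, x_land=28.952, impact vy=-23.228
  bounce: vy ← 0.87·23.228 = 20.208
Arc 3: start y=0.000, vy=20.208 → t=4.042, apex=20.418, x_land=41.521, impact vy=-20.208
  bounce: vy ← 0.87·20.208 = 17.581
Arc 4: start y=0.000, vy=17.581 → t=3.516, apex=15.455, x_land=52.457, impact vy=-17.581
  bounce: vy ← 0.87·17.581 = 15.295
Arc 5: start y=0.000, vy=15.295 → t=3.059, apex=11.698, x_land=61.971, impact vy=-15.295
  bounce: vy ← 0.87·15.295 = 13.307
Arc 6: start y=0.000, vy=13.307 → t=2.661, apex=8.854, x_land=70.248, impact vy=-13.307
  bounce: vy ← 0.87·13.307 = 11.577
Arc 7: start y=0.000, vy=11.577 → t=2.315, apex=6.701, x_land=77.449, impact vy=-11.577
  bounce: vy ← 0.87·11.577 = 10.072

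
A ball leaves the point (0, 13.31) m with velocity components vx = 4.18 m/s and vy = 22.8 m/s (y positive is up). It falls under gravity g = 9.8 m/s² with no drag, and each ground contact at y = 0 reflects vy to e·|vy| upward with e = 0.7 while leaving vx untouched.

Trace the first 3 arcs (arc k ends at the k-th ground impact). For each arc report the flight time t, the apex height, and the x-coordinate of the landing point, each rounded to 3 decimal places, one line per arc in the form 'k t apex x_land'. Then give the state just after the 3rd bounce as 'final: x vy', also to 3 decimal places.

1 5.178 39.832 21.643
2 3.992 19.518 38.328
3 2.794 9.564 50.007
final: 50.007 9.584

Arc 1: start y=13.310, vy=22.800 → t=5.178, apex=39.832, x_land=21.643, impact vy=-27.941
  bounce: vy ← 0.7·27.941 = 19.559
Arc 2: start y=0.000, vy=19.559 → t=3.992, apex=19.518, x_land=38.328, impact vy=-19.559
  bounce: vy ← 0.7·19.559 = 13.691
Arc 3: start y=0.000, vy=13.691 → t=2.794, apex=9.564, x_land=50.007, impact vy=-13.691
  bounce: vy ← 0.7·13.691 = 9.584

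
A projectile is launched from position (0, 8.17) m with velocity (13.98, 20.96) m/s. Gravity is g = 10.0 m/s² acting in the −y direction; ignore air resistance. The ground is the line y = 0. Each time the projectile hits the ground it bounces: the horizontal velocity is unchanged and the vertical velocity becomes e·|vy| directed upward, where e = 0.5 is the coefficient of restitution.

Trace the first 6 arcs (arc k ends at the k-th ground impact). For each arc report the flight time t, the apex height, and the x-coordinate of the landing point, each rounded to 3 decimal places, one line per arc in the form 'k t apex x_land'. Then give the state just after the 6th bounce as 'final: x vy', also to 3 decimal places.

1 4.551 30.136 63.624
2 2.455 7.534 97.945
3 1.228 1.884 115.106
4 0.614 0.471 123.686
5 0.307 0.118 127.976
6 0.153 0.029 130.121
final: 130.121 0.384

Arc 1: start y=8.170, vy=20.960 → t=4.551, apex=30.136, x_land=63.624, impact vy=-24.550
  bounce: vy ← 0.5·24.550 = 12.275
Arc 2: start y=0.000, vy=12.275 → t=2.455, apex=7.534, x_land=97.945, impact vy=-12.275
  bounce: vy ← 0.5·12.275 = 6.138
Arc 3: start y=0.000, vy=6.138 → t=1.228, apex=1.884, x_land=115.106, impact vy=-6.138
  bounce: vy ← 0.5·6.138 = 3.069
Arc 4: start y=0.000, vy=3.069 → t=0.614, apex=0.471, x_land=123.686, impact vy=-3.069
  bounce: vy ← 0.5·3.069 = 1.534
Arc 5: start y=0.000, vy=1.534 → t=0.307, apex=0.118, x_land=127.976, impact vy=-1.534
  bounce: vy ← 0.5·1.534 = 0.767
Arc 6: start y=0.000, vy=0.767 → t=0.153, apex=0.029, x_land=130.121, impact vy=-0.767
  bounce: vy ← 0.5·0.767 = 0.384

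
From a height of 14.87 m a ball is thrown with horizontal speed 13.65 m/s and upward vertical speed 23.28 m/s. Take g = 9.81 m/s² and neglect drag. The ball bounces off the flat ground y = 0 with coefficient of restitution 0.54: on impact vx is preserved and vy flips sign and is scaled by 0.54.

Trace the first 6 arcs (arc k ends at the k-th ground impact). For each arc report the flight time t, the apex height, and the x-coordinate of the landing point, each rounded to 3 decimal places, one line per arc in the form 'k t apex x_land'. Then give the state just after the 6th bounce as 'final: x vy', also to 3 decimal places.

1 5.316 42.493 72.569
2 3.179 12.391 115.959
3 1.717 3.613 139.390
4 0.927 1.054 152.043
5 0.501 0.307 158.875
6 0.270 0.090 162.565
final: 162.565 0.716

Arc 1: start y=14.870, vy=23.280 → t=5.316, apex=42.493, x_land=72.569, impact vy=-28.874
  bounce: vy ← 0.54·28.874 = 15.592
Arc 2: start y=0.000, vy=15.592 → t=3.179, apex=12.391, x_land=115.959, impact vy=-15.592
  bounce: vy ← 0.54·15.592 = 8.420
Arc 3: start y=0.000, vy=8.420 → t=1.717, apex=3.613, x_land=139.390, impact vy=-8.420
  bounce: vy ← 0.54·8.420 = 4.547
Arc 4: start y=0.000, vy=4.547 → t=0.927, apex=1.054, x_land=152.043, impact vy=-4.547
  bounce: vy ← 0.54·4.547 = 2.455
Arc 5: start y=0.000, vy=2.455 → t=0.501, apex=0.307, x_land=158.875, impact vy=-2.455
  bounce: vy ← 0.54·2.455 = 1.326
Arc 6: start y=0.000, vy=1.326 → t=0.270, apex=0.090, x_land=162.565, impact vy=-1.326
  bounce: vy ← 0.54·1.326 = 0.716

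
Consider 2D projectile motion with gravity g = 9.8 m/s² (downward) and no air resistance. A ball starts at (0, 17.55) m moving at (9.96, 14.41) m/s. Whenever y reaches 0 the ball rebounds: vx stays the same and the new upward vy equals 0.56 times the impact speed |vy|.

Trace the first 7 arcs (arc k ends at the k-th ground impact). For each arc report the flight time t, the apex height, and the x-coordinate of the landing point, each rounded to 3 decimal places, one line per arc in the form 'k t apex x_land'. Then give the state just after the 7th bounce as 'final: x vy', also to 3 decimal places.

1 3.867 28.144 38.515
2 2.684 8.826 65.250
3 1.503 2.768 80.222
4 0.842 0.868 88.606
5 0.471 0.272 93.301
6 0.264 0.085 95.930
7 0.148 0.027 97.402
final: 97.402 0.406

Arc 1: start y=17.550, vy=14.410 → t=3.867, apex=28.144, x_land=38.515, impact vy=-23.487
  bounce: vy ← 0.56·23.487 = 13.153
Arc 2: start y=0.000, vy=13.153 → t=2.684, apex=8.826, x_land=65.250, impact vy=-13.153
  bounce: vy ← 0.56·13.153 = 7.365
Arc 3: start y=0.000, vy=7.365 → t=1.503, apex=2.768, x_land=80.222, impact vy=-7.365
  bounce: vy ← 0.56·7.365 = 4.125
Arc 4: start y=0.000, vy=4.125 → t=0.842, apex=0.868, x_land=88.606, impact vy=-4.125
  bounce: vy ← 0.56·4.125 = 2.310
Arc 5: start y=0.000, vy=2.310 → t=0.471, apex=0.272, x_land=93.301, impact vy=-2.310
  bounce: vy ← 0.56·2.310 = 1.293
Arc 6: start y=0.000, vy=1.293 → t=0.264, apex=0.085, x_land=95.930, impact vy=-1.293
  bounce: vy ← 0.56·1.293 = 0.724
Arc 7: start y=0.000, vy=0.724 → t=0.148, apex=0.027, x_land=97.402, impact vy=-0.724
  bounce: vy ← 0.56·0.724 = 0.406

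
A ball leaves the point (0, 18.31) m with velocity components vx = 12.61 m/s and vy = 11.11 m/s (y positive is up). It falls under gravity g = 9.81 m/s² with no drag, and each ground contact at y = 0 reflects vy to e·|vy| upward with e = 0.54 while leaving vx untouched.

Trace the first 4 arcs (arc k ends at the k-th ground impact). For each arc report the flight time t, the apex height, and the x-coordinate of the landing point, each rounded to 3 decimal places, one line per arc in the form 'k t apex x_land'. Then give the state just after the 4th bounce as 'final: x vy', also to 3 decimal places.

1 3.372 24.601 42.522
2 2.419 7.174 73.021
3 1.306 2.092 89.491
4 0.705 0.610 98.385
final: 98.385 1.868

Arc 1: start y=18.310, vy=11.110 → t=3.372, apex=24.601, x_land=42.522, impact vy=-21.970
  bounce: vy ← 0.54·21.970 = 11.864
Arc 2: start y=0.000, vy=11.864 → t=2.419, apex=7.174, x_land=73.021, impact vy=-11.864
  bounce: vy ← 0.54·11.864 = 6.406
Arc 3: start y=0.000, vy=6.406 → t=1.306, apex=2.092, x_land=89.491, impact vy=-6.406
  bounce: vy ← 0.54·6.406 = 3.459
Arc 4: start y=0.000, vy=3.459 → t=0.705, apex=0.610, x_land=98.385, impact vy=-3.459
  bounce: vy ← 0.54·3.459 = 1.868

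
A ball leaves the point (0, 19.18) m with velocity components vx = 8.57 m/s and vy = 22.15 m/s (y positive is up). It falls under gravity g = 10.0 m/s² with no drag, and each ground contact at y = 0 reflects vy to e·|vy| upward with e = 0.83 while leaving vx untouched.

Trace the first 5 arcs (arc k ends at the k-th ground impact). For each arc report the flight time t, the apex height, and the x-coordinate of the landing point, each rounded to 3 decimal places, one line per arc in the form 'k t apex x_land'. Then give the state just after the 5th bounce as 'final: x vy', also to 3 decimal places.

1 5.172 43.711 44.322
2 4.908 30.113 86.385
3 4.074 20.745 121.297
4 3.381 14.291 150.274
5 2.806 9.845 174.325
final: 174.325 11.647

Arc 1: start y=19.180, vy=22.150 → t=5.172, apex=43.711, x_land=44.322, impact vy=-29.567
  bounce: vy ← 0.83·29.567 = 24.541
Arc 2: start y=0.000, vy=24.541 → t=4.908, apex=30.113, x_land=86.385, impact vy=-24.541
  bounce: vy ← 0.83·24.541 = 20.369
Arc 3: start y=0.000, vy=20.369 → t=4.074, apex=20.745, x_land=121.297, impact vy=-20.369
  bounce: vy ← 0.83·20.369 = 16.906
Arc 4: start y=0.000, vy=16.906 → t=3.381, apex=14.291, x_land=150.274, impact vy=-16.906
  bounce: vy ← 0.83·16.906 = 14.032
Arc 5: start y=0.000, vy=14.032 → t=2.806, apex=9.845, x_land=174.325, impact vy=-14.032
  bounce: vy ← 0.83·14.032 = 11.647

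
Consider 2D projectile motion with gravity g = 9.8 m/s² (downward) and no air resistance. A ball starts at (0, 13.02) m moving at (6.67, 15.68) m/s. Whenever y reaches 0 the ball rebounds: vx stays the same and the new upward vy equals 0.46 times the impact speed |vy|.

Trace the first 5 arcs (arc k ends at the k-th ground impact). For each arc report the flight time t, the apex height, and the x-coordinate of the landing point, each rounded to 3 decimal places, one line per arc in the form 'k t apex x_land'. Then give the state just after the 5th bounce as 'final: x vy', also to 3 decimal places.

1 3.884 25.564 25.907
2 2.101 5.409 39.923
3 0.967 1.145 46.371
4 0.445 0.242 49.336
5 0.205 0.051 50.701
final: 50.701 0.461

Arc 1: start y=13.020, vy=15.680 → t=3.884, apex=25.564, x_land=25.907, impact vy=-22.384
  bounce: vy ← 0.46·22.384 = 10.297
Arc 2: start y=0.000, vy=10.297 → t=2.101, apex=5.409, x_land=39.923, impact vy=-10.297
  bounce: vy ← 0.46·10.297 = 4.737
Arc 3: start y=0.000, vy=4.737 → t=0.967, apex=1.145, x_land=46.371, impact vy=-4.737
  bounce: vy ← 0.46·4.737 = 2.179
Arc 4: start y=0.000, vy=2.179 → t=0.445, apex=0.242, x_land=49.336, impact vy=-2.179
  bounce: vy ← 0.46·2.179 = 1.002
Arc 5: start y=0.000, vy=1.002 → t=0.205, apex=0.051, x_land=50.701, impact vy=-1.002
  bounce: vy ← 0.46·1.002 = 0.461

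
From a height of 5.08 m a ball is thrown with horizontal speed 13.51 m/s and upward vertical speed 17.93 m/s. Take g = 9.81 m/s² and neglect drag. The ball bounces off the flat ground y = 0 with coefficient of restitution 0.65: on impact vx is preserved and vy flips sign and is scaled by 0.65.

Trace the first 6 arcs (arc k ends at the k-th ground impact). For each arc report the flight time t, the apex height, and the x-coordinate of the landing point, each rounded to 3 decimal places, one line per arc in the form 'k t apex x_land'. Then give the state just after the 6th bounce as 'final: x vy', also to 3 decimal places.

1 3.920 21.466 52.955
2 2.720 9.069 89.696
3 1.768 3.832 113.577
4 1.149 1.619 129.100
5 0.747 0.684 139.190
6 0.485 0.289 145.749
final: 145.749 1.548

Arc 1: start y=5.080, vy=17.930 → t=3.920, apex=21.466, x_land=52.955, impact vy=-20.522
  bounce: vy ← 0.65·20.522 = 13.339
Arc 2: start y=0.000, vy=13.339 → t=2.720, apex=9.069, x_land=89.696, impact vy=-13.339
  bounce: vy ← 0.65·13.339 = 8.671
Arc 3: start y=0.000, vy=8.671 → t=1.768, apex=3.832, x_land=113.577, impact vy=-8.671
  bounce: vy ← 0.65·8.671 = 5.636
Arc 4: start y=0.000, vy=5.636 → t=1.149, apex=1.619, x_land=129.100, impact vy=-5.636
  bounce: vy ← 0.65·5.636 = 3.663
Arc 5: start y=0.000, vy=3.663 → t=0.747, apex=0.684, x_land=139.190, impact vy=-3.663
  bounce: vy ← 0.65·3.663 = 2.381
Arc 6: start y=0.000, vy=2.381 → t=0.485, apex=0.289, x_land=145.749, impact vy=-2.381
  bounce: vy ← 0.65·2.381 = 1.548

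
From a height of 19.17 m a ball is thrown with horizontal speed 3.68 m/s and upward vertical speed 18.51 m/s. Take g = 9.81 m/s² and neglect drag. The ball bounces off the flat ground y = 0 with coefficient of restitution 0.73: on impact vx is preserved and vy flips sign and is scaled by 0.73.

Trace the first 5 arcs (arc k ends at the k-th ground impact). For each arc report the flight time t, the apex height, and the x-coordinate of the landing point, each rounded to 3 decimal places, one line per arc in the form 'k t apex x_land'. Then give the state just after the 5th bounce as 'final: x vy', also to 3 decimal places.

1 4.620 36.633 17.000
2 3.990 19.522 31.684
3 2.913 10.403 42.402
4 2.126 5.544 50.227
5 1.552 2.954 55.939
final: 55.939 5.558

Arc 1: start y=19.170, vy=18.510 → t=4.620, apex=36.633, x_land=17.000, impact vy=-26.809
  bounce: vy ← 0.73·26.809 = 19.571
Arc 2: start y=0.000, vy=19.571 → t=3.990, apex=19.522, x_land=31.684, impact vy=-19.571
  bounce: vy ← 0.73·19.571 = 14.287
Arc 3: start y=0.000, vy=14.287 → t=2.913, apex=10.403, x_land=42.402, impact vy=-14.287
  bounce: vy ← 0.73·14.287 = 10.429
Arc 4: start y=0.000, vy=10.429 → t=2.126, apex=5.544, x_land=50.227, impact vy=-10.429
  bounce: vy ← 0.73·10.429 = 7.613
Arc 5: start y=0.000, vy=7.613 → t=1.552, apex=2.954, x_land=55.939, impact vy=-7.613
  bounce: vy ← 0.73·7.613 = 5.558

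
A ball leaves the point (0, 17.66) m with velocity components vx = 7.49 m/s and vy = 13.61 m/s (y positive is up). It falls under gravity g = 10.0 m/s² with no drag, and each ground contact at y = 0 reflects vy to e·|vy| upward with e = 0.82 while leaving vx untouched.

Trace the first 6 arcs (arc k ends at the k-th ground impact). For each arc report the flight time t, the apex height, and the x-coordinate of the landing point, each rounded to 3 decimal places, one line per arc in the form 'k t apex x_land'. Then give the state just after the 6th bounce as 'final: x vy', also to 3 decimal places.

1 3.681 26.922 27.574
2 3.805 18.102 56.077
3 3.120 12.172 79.449
4 2.559 8.184 98.615
5 2.098 5.503 114.330
6 1.721 3.700 127.217
final: 127.217 7.054

Arc 1: start y=17.660, vy=13.610 → t=3.681, apex=26.922, x_land=27.574, impact vy=-23.204
  bounce: vy ← 0.82·23.204 = 19.027
Arc 2: start y=0.000, vy=19.027 → t=3.805, apex=18.102, x_land=56.077, impact vy=-19.027
  bounce: vy ← 0.82·19.027 = 15.602
Arc 3: start y=0.000, vy=15.602 → t=3.120, apex=12.172, x_land=79.449, impact vy=-15.602
  bounce: vy ← 0.82·15.602 = 12.794
Arc 4: start y=0.000, vy=12.794 → t=2.559, apex=8.184, x_land=98.615, impact vy=-12.794
  bounce: vy ← 0.82·12.794 = 10.491
Arc 5: start y=0.000, vy=10.491 → t=2.098, apex=5.503, x_land=114.330, impact vy=-10.491
  bounce: vy ← 0.82·10.491 = 8.603
Arc 6: start y=0.000, vy=8.603 → t=1.721, apex=3.700, x_land=127.217, impact vy=-8.603
  bounce: vy ← 0.82·8.603 = 7.054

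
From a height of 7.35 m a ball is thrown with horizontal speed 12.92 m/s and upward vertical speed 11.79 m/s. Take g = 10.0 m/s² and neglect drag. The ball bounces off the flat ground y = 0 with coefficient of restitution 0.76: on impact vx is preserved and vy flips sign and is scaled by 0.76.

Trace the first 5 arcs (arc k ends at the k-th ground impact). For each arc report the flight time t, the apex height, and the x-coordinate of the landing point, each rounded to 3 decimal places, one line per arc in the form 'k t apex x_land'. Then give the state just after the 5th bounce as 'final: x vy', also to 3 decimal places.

Arc 1: start y=7.350, vy=11.790 → t=2.870, apex=14.300, x_land=37.083, impact vy=-16.912
  bounce: vy ← 0.76·16.912 = 12.853
Arc 2: start y=0.000, vy=12.853 → t=2.571, apex=8.260, x_land=70.294, impact vy=-12.853
  bounce: vy ← 0.76·12.853 = 9.768
Arc 3: start y=0.000, vy=9.768 → t=1.954, apex=4.771, x_land=95.535, impact vy=-9.768
  bounce: vy ← 0.76·9.768 = 7.424
Arc 4: start y=0.000, vy=7.424 → t=1.485, apex=2.756, x_land=114.718, impact vy=-7.424
  bounce: vy ← 0.76·7.424 = 5.642
Arc 5: start y=0.000, vy=5.642 → t=1.128, apex=1.592, x_land=129.298, impact vy=-5.642
  bounce: vy ← 0.76·5.642 = 4.288

1 2.870 14.300 37.083
2 2.571 8.260 70.294
3 1.954 4.771 95.535
4 1.485 2.756 114.718
5 1.128 1.592 129.298
final: 129.298 4.288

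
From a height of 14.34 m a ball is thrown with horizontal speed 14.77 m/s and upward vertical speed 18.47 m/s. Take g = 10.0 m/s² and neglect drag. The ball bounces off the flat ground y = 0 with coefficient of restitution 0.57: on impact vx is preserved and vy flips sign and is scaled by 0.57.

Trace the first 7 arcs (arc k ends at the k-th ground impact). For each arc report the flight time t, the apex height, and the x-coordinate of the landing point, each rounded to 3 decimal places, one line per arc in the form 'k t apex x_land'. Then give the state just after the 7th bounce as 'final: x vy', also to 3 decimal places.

Arc 1: start y=14.340, vy=18.470 → t=4.353, apex=31.397, x_land=64.292, impact vy=-25.059
  bounce: vy ← 0.57·25.059 = 14.283
Arc 2: start y=0.000, vy=14.283 → t=2.857, apex=10.201, x_land=106.485, impact vy=-14.283
  bounce: vy ← 0.57·14.283 = 8.142
Arc 3: start y=0.000, vy=8.142 → t=1.628, apex=3.314, x_land=130.536, impact vy=-8.142
  bounce: vy ← 0.57·8.142 = 4.641
Arc 4: start y=0.000, vy=4.641 → t=0.928, apex=1.077, x_land=144.244, impact vy=-4.641
  bounce: vy ← 0.57·4.641 = 2.645
Arc 5: start y=0.000, vy=2.645 → t=0.529, apex=0.350, x_land=152.058, impact vy=-2.645
  bounce: vy ← 0.57·2.645 = 1.508
Arc 6: start y=0.000, vy=1.508 → t=0.302, apex=0.114, x_land=156.512, impact vy=-1.508
  bounce: vy ← 0.57·1.508 = 0.859
Arc 7: start y=0.000, vy=0.859 → t=0.172, apex=0.037, x_land=159.051, impact vy=-0.859
  bounce: vy ← 0.57·0.859 = 0.490

1 4.353 31.397 64.292
2 2.857 10.201 106.485
3 1.628 3.314 130.536
4 0.928 1.077 144.244
5 0.529 0.350 152.058
6 0.302 0.114 156.512
7 0.172 0.037 159.051
final: 159.051 0.490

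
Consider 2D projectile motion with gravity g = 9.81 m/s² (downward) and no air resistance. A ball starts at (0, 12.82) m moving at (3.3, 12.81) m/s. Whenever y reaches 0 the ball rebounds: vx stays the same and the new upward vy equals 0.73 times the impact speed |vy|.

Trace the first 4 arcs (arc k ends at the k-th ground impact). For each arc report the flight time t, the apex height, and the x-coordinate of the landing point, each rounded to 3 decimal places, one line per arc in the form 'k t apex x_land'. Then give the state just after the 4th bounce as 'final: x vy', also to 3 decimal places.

Arc 1: start y=12.820, vy=12.810 → t=3.384, apex=21.184, x_land=11.167, impact vy=-20.387
  bounce: vy ← 0.73·20.387 = 14.882
Arc 2: start y=0.000, vy=14.882 → t=3.034, apex=11.289, x_land=21.180, impact vy=-14.882
  bounce: vy ← 0.73·14.882 = 10.864
Arc 3: start y=0.000, vy=10.864 → t=2.215, apex=6.016, x_land=28.489, impact vy=-10.864
  bounce: vy ← 0.73·10.864 = 7.931
Arc 4: start y=0.000, vy=7.931 → t=1.617, apex=3.206, x_land=33.825, impact vy=-7.931
  bounce: vy ← 0.73·7.931 = 5.790

1 3.384 21.184 11.167
2 3.034 11.289 21.180
3 2.215 6.016 28.489
4 1.617 3.206 33.825
final: 33.825 5.790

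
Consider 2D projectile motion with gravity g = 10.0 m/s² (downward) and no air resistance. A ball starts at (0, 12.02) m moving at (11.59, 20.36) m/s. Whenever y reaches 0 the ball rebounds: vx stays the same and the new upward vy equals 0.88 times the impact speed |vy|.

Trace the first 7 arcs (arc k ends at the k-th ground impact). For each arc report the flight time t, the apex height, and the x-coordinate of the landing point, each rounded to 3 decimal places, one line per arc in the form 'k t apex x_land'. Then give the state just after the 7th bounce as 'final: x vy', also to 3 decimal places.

Arc 1: start y=12.020, vy=20.360 → t=4.595, apex=32.746, x_land=53.258, impact vy=-25.592
  bounce: vy ← 0.88·25.592 = 22.521
Arc 2: start y=0.000, vy=22.521 → t=4.504, apex=25.359, x_land=105.461, impact vy=-22.521
  bounce: vy ← 0.88·22.521 = 19.818
Arc 3: start y=0.000, vy=19.818 → t=3.964, apex=19.638, x_land=151.399, impact vy=-19.818
  bounce: vy ← 0.88·19.818 = 17.440
Arc 4: start y=0.000, vy=17.440 → t=3.488, apex=15.208, x_land=191.825, impact vy=-17.440
  bounce: vy ← 0.88·17.440 = 15.347
Arc 5: start y=0.000, vy=15.347 → t=3.069, apex=11.777, x_land=227.400, impact vy=-15.347
  bounce: vy ← 0.88·15.347 = 13.506
Arc 6: start y=0.000, vy=13.506 → t=2.701, apex=9.120, x_land=258.705, impact vy=-13.506
  bounce: vy ← 0.88·13.506 = 11.885
Arc 7: start y=0.000, vy=11.885 → t=2.377, apex=7.062, x_land=286.254, impact vy=-11.885
  bounce: vy ← 0.88·11.885 = 10.459

1 4.595 32.746 53.258
2 4.504 25.359 105.461
3 3.964 19.638 151.399
4 3.488 15.208 191.825
5 3.069 11.777 227.400
6 2.701 9.120 258.705
7 2.377 7.062 286.254
final: 286.254 10.459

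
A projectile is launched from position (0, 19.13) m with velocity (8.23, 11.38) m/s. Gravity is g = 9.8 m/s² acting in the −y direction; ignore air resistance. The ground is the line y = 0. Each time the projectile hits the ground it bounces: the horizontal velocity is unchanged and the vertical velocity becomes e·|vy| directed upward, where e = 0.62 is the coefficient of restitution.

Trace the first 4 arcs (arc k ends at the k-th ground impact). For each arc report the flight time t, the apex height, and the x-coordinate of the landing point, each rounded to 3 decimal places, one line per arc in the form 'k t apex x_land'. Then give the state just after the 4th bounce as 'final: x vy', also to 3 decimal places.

Arc 1: start y=19.130, vy=11.380 → t=3.453, apex=25.737, x_land=28.419, impact vy=-22.460
  bounce: vy ← 0.62·22.460 = 13.925
Arc 2: start y=0.000, vy=13.925 → t=2.842, apex=9.893, x_land=51.807, impact vy=-13.925
  bounce: vy ← 0.62·13.925 = 8.634
Arc 3: start y=0.000, vy=8.634 → t=1.762, apex=3.803, x_land=66.308, impact vy=-8.634
  bounce: vy ← 0.62·8.634 = 5.353
Arc 4: start y=0.000, vy=5.353 → t=1.092, apex=1.462, x_land=75.299, impact vy=-5.353
  bounce: vy ← 0.62·5.353 = 3.319

1 3.453 25.737 28.419
2 2.842 9.893 51.807
3 1.762 3.803 66.308
4 1.092 1.462 75.299
final: 75.299 3.319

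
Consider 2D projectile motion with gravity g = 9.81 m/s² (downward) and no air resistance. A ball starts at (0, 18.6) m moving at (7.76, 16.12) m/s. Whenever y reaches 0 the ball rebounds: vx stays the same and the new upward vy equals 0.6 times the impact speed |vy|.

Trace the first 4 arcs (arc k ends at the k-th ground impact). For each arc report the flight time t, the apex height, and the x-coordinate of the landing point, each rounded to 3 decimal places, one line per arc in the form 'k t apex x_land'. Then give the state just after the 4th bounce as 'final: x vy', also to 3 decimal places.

1 4.191 31.844 32.524
2 3.058 11.464 56.251
3 1.835 4.127 70.487
4 1.101 1.486 79.028
final: 79.028 3.239

Arc 1: start y=18.600, vy=16.120 → t=4.191, apex=31.844, x_land=32.524, impact vy=-24.996
  bounce: vy ← 0.6·24.996 = 14.997
Arc 2: start y=0.000, vy=14.997 → t=3.058, apex=11.464, x_land=56.251, impact vy=-14.997
  bounce: vy ← 0.6·14.997 = 8.998
Arc 3: start y=0.000, vy=8.998 → t=1.835, apex=4.127, x_land=70.487, impact vy=-8.998
  bounce: vy ← 0.6·8.998 = 5.399
Arc 4: start y=0.000, vy=5.399 → t=1.101, apex=1.486, x_land=79.028, impact vy=-5.399
  bounce: vy ← 0.6·5.399 = 3.239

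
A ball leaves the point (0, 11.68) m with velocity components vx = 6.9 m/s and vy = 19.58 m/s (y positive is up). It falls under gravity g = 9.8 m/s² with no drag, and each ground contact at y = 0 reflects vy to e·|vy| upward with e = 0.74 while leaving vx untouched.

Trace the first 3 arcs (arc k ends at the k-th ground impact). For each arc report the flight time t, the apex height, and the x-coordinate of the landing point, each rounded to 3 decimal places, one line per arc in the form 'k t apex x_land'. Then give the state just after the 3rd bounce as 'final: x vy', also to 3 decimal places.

Arc 1: start y=11.680, vy=19.580 → t=4.523, apex=31.240, x_land=31.208, impact vy=-24.745
  bounce: vy ← 0.74·24.745 = 18.311
Arc 2: start y=0.000, vy=18.311 → t=3.737, apex=17.107, x_land=56.993, impact vy=-18.311
  bounce: vy ← 0.74·18.311 = 13.550
Arc 3: start y=0.000, vy=13.550 → t=2.765, apex=9.368, x_land=76.074, impact vy=-13.550
  bounce: vy ← 0.74·13.550 = 10.027

1 4.523 31.240 31.208
2 3.737 17.107 56.993
3 2.765 9.368 76.074
final: 76.074 10.027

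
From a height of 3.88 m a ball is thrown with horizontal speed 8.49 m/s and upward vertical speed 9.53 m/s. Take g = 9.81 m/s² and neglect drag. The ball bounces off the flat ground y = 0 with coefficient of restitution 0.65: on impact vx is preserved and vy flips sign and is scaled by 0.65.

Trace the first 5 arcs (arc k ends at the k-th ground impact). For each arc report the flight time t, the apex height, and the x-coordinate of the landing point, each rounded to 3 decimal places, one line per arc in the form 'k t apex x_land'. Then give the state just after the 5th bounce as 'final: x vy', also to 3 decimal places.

1 2.289 8.509 19.430
2 1.712 3.595 33.967
3 1.113 1.519 43.416
4 0.723 0.642 49.558
5 0.470 0.271 53.550
final: 53.550 1.499

Arc 1: start y=3.880, vy=9.530 → t=2.289, apex=8.509, x_land=19.430, impact vy=-12.921
  bounce: vy ← 0.65·12.921 = 8.399
Arc 2: start y=0.000, vy=8.399 → t=1.712, apex=3.595, x_land=33.967, impact vy=-8.399
  bounce: vy ← 0.65·8.399 = 5.459
Arc 3: start y=0.000, vy=5.459 → t=1.113, apex=1.519, x_land=43.416, impact vy=-5.459
  bounce: vy ← 0.65·5.459 = 3.548
Arc 4: start y=0.000, vy=3.548 → t=0.723, apex=0.642, x_land=49.558, impact vy=-3.548
  bounce: vy ← 0.65·3.548 = 2.306
Arc 5: start y=0.000, vy=2.306 → t=0.470, apex=0.271, x_land=53.550, impact vy=-2.306
  bounce: vy ← 0.65·2.306 = 1.499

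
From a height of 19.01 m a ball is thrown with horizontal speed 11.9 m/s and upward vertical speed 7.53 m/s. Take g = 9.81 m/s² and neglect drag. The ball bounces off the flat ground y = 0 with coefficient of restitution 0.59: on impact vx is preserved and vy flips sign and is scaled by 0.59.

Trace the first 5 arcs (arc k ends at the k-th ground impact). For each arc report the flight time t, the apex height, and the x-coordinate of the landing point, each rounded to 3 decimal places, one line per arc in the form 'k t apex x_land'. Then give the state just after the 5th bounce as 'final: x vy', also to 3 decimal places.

1 2.881 21.900 34.279
2 2.493 7.623 63.950
3 1.471 2.654 81.456
4 0.868 0.924 91.784
5 0.512 0.322 97.878
final: 97.878 1.482

Arc 1: start y=19.010, vy=7.530 → t=2.881, apex=21.900, x_land=34.279, impact vy=-20.729
  bounce: vy ← 0.59·20.729 = 12.230
Arc 2: start y=0.000, vy=12.230 → t=2.493, apex=7.623, x_land=63.950, impact vy=-12.230
  bounce: vy ← 0.59·12.230 = 7.216
Arc 3: start y=0.000, vy=7.216 → t=1.471, apex=2.654, x_land=81.456, impact vy=-7.216
  bounce: vy ← 0.59·7.216 = 4.257
Arc 4: start y=0.000, vy=4.257 → t=0.868, apex=0.924, x_land=91.784, impact vy=-4.257
  bounce: vy ← 0.59·4.257 = 2.512
Arc 5: start y=0.000, vy=2.512 → t=0.512, apex=0.322, x_land=97.878, impact vy=-2.512
  bounce: vy ← 0.59·2.512 = 1.482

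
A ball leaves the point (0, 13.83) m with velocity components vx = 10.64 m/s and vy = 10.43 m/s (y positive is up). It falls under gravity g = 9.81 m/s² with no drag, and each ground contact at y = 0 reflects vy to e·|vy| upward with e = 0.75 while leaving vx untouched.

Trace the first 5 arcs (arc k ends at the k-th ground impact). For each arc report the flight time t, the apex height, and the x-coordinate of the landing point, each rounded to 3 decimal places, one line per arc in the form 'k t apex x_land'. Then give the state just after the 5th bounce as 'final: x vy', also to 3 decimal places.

Arc 1: start y=13.830, vy=10.430 → t=3.051, apex=19.375, x_land=32.459, impact vy=-19.497
  bounce: vy ← 0.75·19.497 = 14.623
Arc 2: start y=0.000, vy=14.623 → t=2.981, apex=10.898, x_land=64.179, impact vy=-14.623
  bounce: vy ← 0.75·14.623 = 10.967
Arc 3: start y=0.000, vy=10.967 → t=2.236, apex=6.130, x_land=87.969, impact vy=-10.967
  bounce: vy ← 0.75·10.967 = 8.225
Arc 4: start y=0.000, vy=8.225 → t=1.677, apex=3.448, x_land=105.811, impact vy=-8.225
  bounce: vy ← 0.75·8.225 = 6.169
Arc 5: start y=0.000, vy=6.169 → t=1.258, apex=1.940, x_land=119.193, impact vy=-6.169
  bounce: vy ← 0.75·6.169 = 4.627

1 3.051 19.375 32.459
2 2.981 10.898 64.179
3 2.236 6.130 87.969
4 1.677 3.448 105.811
5 1.258 1.940 119.193
final: 119.193 4.627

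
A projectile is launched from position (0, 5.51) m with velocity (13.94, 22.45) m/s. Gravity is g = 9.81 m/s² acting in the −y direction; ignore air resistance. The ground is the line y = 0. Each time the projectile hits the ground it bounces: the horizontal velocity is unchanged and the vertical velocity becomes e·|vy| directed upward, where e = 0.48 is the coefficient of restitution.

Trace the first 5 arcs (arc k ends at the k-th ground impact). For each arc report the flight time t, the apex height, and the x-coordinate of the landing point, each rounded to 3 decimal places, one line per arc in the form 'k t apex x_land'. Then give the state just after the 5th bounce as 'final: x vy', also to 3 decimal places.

Arc 1: start y=5.510, vy=22.450 → t=4.810, apex=31.198, x_land=67.058, impact vy=-24.741
  bounce: vy ← 0.48·24.741 = 11.876
Arc 2: start y=0.000, vy=11.876 → t=2.421, apex=7.188, x_land=100.809, impact vy=-11.876
  bounce: vy ← 0.48·11.876 = 5.700
Arc 3: start y=0.000, vy=5.700 → t=1.162, apex=1.656, x_land=117.009, impact vy=-5.700
  bounce: vy ← 0.48·5.700 = 2.736
Arc 4: start y=0.000, vy=2.736 → t=0.558, apex=0.382, x_land=124.785, impact vy=-2.736
  bounce: vy ← 0.48·2.736 = 1.313
Arc 5: start y=0.000, vy=1.313 → t=0.268, apex=0.088, x_land=128.517, impact vy=-1.313
  bounce: vy ← 0.48·1.313 = 0.630

1 4.810 31.198 67.058
2 2.421 7.188 100.809
3 1.162 1.656 117.009
4 0.558 0.382 124.785
5 0.268 0.088 128.517
final: 128.517 0.630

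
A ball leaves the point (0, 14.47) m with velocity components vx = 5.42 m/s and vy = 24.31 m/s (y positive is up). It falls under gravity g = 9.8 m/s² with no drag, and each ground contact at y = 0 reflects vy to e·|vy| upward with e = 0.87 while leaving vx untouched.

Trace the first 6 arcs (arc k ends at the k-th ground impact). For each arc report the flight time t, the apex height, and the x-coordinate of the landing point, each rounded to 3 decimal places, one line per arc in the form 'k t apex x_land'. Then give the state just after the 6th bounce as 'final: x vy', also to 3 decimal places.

1 5.498 44.622 29.801
2 5.251 33.774 58.260
3 4.568 25.564 83.020
4 3.974 19.349 104.561
5 3.458 14.645 123.301
6 3.008 11.085 139.605
final: 139.605 12.824

Arc 1: start y=14.470, vy=24.310 → t=5.498, apex=44.622, x_land=29.801, impact vy=-29.573
  bounce: vy ← 0.87·29.573 = 25.729
Arc 2: start y=0.000, vy=25.729 → t=5.251, apex=33.774, x_land=58.260, impact vy=-25.729
  bounce: vy ← 0.87·25.729 = 22.384
Arc 3: start y=0.000, vy=22.384 → t=4.568, apex=25.564, x_land=83.020, impact vy=-22.384
  bounce: vy ← 0.87·22.384 = 19.474
Arc 4: start y=0.000, vy=19.474 → t=3.974, apex=19.349, x_land=104.561, impact vy=-19.474
  bounce: vy ← 0.87·19.474 = 16.943
Arc 5: start y=0.000, vy=16.943 → t=3.458, apex=14.645, x_land=123.301, impact vy=-16.943
  bounce: vy ← 0.87·16.943 = 14.740
Arc 6: start y=0.000, vy=14.740 → t=3.008, apex=11.085, x_land=139.605, impact vy=-14.740
  bounce: vy ← 0.87·14.740 = 12.824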